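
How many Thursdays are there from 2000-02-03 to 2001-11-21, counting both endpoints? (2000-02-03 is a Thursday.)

94

2000-02-03 is a Thursday; the first Thursday on or after it is 2000-02-03.
From 2000-02-03 to 2001-11-21: 332 + 325 = 657 days (rest of 2000, to 2001-11-21 in 2001).
657 ÷ 7 = 93 full weeks with remainder 6, so 93 more Thursdays after the first → 94.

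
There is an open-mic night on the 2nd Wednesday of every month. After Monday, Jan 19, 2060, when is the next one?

Jan 2060 starts on a Thursday; its first Wednesday is the 7th, so the 2nd Wednesday is the 14th — Jan 14, 2060.
That is not after Jan 19, 2060, so look at Feb 2060.
Feb 2060 starts on a Sunday; its first Wednesday is the 4th, so the 2nd Wednesday is the 11th — Feb 11, 2060.

Feb 11, 2060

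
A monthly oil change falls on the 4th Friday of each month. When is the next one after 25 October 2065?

27 November 2065

October 2065 starts on a Thursday; its first Friday is the 2nd, so the 4th Friday is the 23rd — 23 October 2065.
That is not after 25 October 2065, so look at November 2065.
November 2065 starts on a Sunday; its first Friday is the 6th, so the 4th Friday is the 27th — 27 November 2065.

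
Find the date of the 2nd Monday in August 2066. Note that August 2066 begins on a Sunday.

August 9, 2066

August 2066 begins on a Sunday, so the first Monday is August 2 (1 day later).
The 2nd Monday is 1 weeks later: 2 + 7 = 9.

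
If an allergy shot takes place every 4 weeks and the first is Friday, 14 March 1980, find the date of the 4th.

The 4th occurrence is 3 intervals after the first: 3 × 28 = 84 days after 14 March 1980.
March has 31 days — 17 days to the end of March leaves 67.
April has 30 days (37 left).
May has 31 days (6 left).
6 days into June → 6 June 1980.

6 June 1980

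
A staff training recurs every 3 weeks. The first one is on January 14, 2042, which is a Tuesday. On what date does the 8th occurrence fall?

The 8th occurrence is 7 intervals after the first: 7 × 21 = 147 days after January 14, 2042.
January has 31 days — 17 days to the end of January leaves 130.
February has 28 days (102 left).
March has 31 days (71 left).
April has 30 days (41 left).
May has 31 days (10 left).
10 days into June → June 10, 2042.

June 10, 2042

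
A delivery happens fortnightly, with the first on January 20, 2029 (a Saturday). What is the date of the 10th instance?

The 10th occurrence is 9 intervals after the first: 9 × 14 = 126 days after January 20, 2029.
January has 31 days — 11 days to the end of January leaves 115.
February has 28 days (87 left).
March has 31 days (56 left).
April has 30 days (26 left).
26 days into May → May 26, 2029.

May 26, 2029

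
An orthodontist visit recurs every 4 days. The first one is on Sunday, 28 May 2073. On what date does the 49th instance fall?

The 49th occurrence is 48 intervals after the first: 48 × 4 = 192 days after 28 May 2073.
May has 31 days — 3 days to the end of May leaves 189.
June has 30 days (159 left).
July has 31 days (128 left).
August has 31 days (97 left).
September has 30 days (67 left).
October has 31 days (36 left).
November has 30 days (6 left).
6 days into December → 6 December 2073.

6 December 2073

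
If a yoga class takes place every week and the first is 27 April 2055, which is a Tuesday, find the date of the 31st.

23 November 2055

The 31st occurrence is 30 intervals after the first: 30 × 7 = 210 days after 27 April 2055.
April has 30 days — 3 days to the end of April leaves 207.
May has 31 days (176 left).
June has 30 days (146 left).
July has 31 days (115 left).
August has 31 days (84 left).
September has 30 days (54 left).
October has 31 days (23 left).
23 days into November → 23 November 2055.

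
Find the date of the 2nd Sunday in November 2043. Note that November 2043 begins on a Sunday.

November 2043 begins on a Sunday, so the first Sunday is November 1.
The 2nd Sunday is 1 weeks later: 1 + 7 = 8.

November 8, 2043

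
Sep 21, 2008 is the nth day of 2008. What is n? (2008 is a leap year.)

265

Days in months before Sep: 31 + 29 + 31 + 30 + 31 + 30 + 31 + 31 = 244.
Plus 21 days into Sep → day 265.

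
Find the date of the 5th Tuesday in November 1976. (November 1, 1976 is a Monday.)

November 1976 begins on a Monday, so the first Tuesday is November 2 (1 day later).
The 5th Tuesday is 4 weeks later: 2 + 28 = 30.

November 30, 1976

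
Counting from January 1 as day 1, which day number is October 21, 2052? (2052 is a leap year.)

Days in months before October: 31 + 29 + 31 + 30 + 31 + 30 + 31 + 31 + 30 = 274.
Plus 21 days into October → day 295.

295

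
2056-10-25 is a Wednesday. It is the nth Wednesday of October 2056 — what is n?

Day 25 falls in week ⌈25/7⌉ of the month.
Days 1–7 hold the 1st Wednesday, 8–14 the 2nd, 15–21 the 3rd, 22–28 the 4th, 29–31 the 5th.
25 is in the range for the 4th.

4th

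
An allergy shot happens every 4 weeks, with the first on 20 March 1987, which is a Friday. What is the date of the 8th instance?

The 8th occurrence is 7 intervals after the first: 7 × 28 = 196 days after 20 March 1987.
March has 31 days — 11 days to the end of March leaves 185.
April has 30 days (155 left).
May has 31 days (124 left).
June has 30 days (94 left).
July has 31 days (63 left).
August has 31 days (32 left).
September has 30 days (2 left).
2 days into October → 2 October 1987.

2 October 1987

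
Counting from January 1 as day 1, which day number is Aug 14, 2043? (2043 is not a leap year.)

Days in months before Aug: 31 + 28 + 31 + 30 + 31 + 30 + 31 = 212.
Plus 14 days into Aug → day 226.

226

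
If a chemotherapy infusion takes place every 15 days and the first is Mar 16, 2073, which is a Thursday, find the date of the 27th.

The 27th occurrence is 26 intervals after the first: 26 × 15 = 390 days after Mar 16, 2073.
Mar has 31 days — 15 days to the end of Mar leaves 375.
Apr has 30 days (345 left).
May has 31 days (314 left).
Jun has 30 days (284 left).
Jul has 31 days (253 left).
Aug has 31 days (222 left).
Sep has 30 days (192 left).
Oct has 31 days (161 left).
Nov has 30 days (131 left).
Dec has 31 days (100 left).
Jan has 31 days (69 left).
Feb has 28 days (41 left).
Mar has 31 days (10 left).
10 days into Apr → Apr 10, 2074.

Apr 10, 2074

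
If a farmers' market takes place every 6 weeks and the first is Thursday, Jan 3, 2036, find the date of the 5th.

Jun 19, 2036

The 5th occurrence is 4 intervals after the first: 4 × 42 = 168 days after Jan 3, 2036.
Jan has 31 days — 28 days to the end of Jan leaves 140.
Feb has 29 days (111 left).
Mar has 31 days (80 left).
Apr has 30 days (50 left).
May has 31 days (19 left).
19 days into Jun → Jun 19, 2036.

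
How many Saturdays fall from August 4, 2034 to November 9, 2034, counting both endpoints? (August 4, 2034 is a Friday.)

August 4, 2034 is a Friday; the first Saturday on or after it is August 5, 2034 (1 day later).
From August 5, 2034 to November 9, 2034: 26 + 30 + 31 + 9 = 96 days (rest of August, September, October, November).
96 ÷ 7 = 13 full weeks with remainder 5, so 13 more Saturdays after the first → 14.

14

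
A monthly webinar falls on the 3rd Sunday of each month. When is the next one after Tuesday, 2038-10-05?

2038-10-17

October 2038 starts on a Friday; its first Sunday is the 3rd, so the 3rd Sunday is the 17th — 2038-10-17.
2038-10-17 is after 2038-10-05, so that is the next one.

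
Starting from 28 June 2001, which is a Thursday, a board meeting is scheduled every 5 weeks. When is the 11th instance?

The 11th occurrence is 10 intervals after the first: 10 × 35 = 350 days after 28 June 2001.
June has 30 days — 2 days to the end of June leaves 348.
July has 31 days (317 left).
August has 31 days (286 left).
September has 30 days (256 left).
October has 31 days (225 left).
November has 30 days (195 left).
December has 31 days (164 left).
January has 31 days (133 left).
February has 28 days (105 left).
March has 31 days (74 left).
April has 30 days (44 left).
May has 31 days (13 left).
13 days into June → 13 June 2002.

13 June 2002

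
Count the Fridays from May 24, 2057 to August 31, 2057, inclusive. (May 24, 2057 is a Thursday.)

15

May 24, 2057 is a Thursday; the first Friday on or after it is May 25, 2057 (1 day later).
From May 25, 2057 to August 31, 2057: 6 + 30 + 31 + 31 = 98 days (rest of May, June, July, August).
98 ÷ 7 = 14 full weeks with remainder 0, so 14 more Fridays after the first → 15.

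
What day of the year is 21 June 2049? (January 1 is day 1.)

172

Days in months before June: 31 + 28 + 31 + 30 + 31 = 151.
Plus 21 days into June → day 172.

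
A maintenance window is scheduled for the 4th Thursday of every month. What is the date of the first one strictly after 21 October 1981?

22 October 1981

October 1981 starts on a Thursday; its first Thursday is the 1st, so the 4th Thursday is the 22nd — 22 October 1981.
22 October 1981 is after 21 October 1981, so that is the next one.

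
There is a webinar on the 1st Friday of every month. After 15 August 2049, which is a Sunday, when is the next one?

3 September 2049

August 2049 starts on a Sunday, so its 1st Friday is 6 August 2049 (5 days in).
That is not after 15 August 2049, so look at September 2049.
September 2049 starts on a Wednesday, so its 1st Friday is 3 September 2049 (2 days in).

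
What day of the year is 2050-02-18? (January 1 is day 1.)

49

Days in months before February: 31 = 31.
Plus 18 days into February → day 49.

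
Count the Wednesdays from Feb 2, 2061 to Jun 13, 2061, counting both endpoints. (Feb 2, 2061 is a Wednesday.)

Feb 2, 2061 is a Wednesday; the first Wednesday on or after it is Feb 2, 2061.
From Feb 2, 2061 to Jun 13, 2061: 26 + 31 + 30 + 31 + 13 = 131 days (rest of Feb, Mar, Apr, May, Jun).
131 ÷ 7 = 18 full weeks with remainder 5, so 18 more Wednesdays after the first → 19.

19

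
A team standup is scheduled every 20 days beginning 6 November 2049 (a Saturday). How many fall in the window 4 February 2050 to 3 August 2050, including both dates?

Occurrences land 20·i days after 6 November 2049 for i = 0, 1, 2, …
4 February 2050 is 90 days after the start; 90 ÷ 20 = 4 remainder 10; since the remainder is 10, round up to i = 5. First occurrence in the window: #6 on 14 February 2050 (5×20 = 100 days in).
3 August 2050 is 270 days after the start; 270 ÷ 20 = 13 remainder 10. Last occurrence in the window: #14 on 24 July 2050.
Occurrences #6 through #14: 9 in total.

9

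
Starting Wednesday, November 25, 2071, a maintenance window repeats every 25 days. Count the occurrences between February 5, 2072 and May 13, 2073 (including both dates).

19

Occurrences land 25·i days after November 25, 2071 for i = 0, 1, 2, …
February 5, 2072 is 72 days after the start; 72 ÷ 25 = 2 remainder 22; since the remainder is 22, round up to i = 3. First occurrence in the window: #4 on February 8, 2072 (3×25 = 75 days in).
May 13, 2073 is 535 days after the start; 535 ÷ 25 = 21 remainder 10. Last occurrence in the window: #22 on May 3, 2073.
Occurrences #4 through #22: 19 in total.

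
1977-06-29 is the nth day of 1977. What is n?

Days in months before June: 31 + 28 + 31 + 30 + 31 = 151.
Plus 29 days into June → day 180.

180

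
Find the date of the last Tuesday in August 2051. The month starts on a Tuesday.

29 August 2051

August 2051 begins on a Tuesday, so the first Tuesday is August 1.
August 2051 has 31 days. Adding weeks: 1, 8, 15, 22, 29 — the last one ≤ 31 is the 29th.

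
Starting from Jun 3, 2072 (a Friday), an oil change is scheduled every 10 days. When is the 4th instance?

The 4th occurrence is 3 intervals after the first: 3 × 10 = 30 days after Jun 3, 2072.
Jun has 30 days — 27 days to the end of Jun leaves 3.
3 days into Jul → Jul 3, 2072.

Jul 3, 2072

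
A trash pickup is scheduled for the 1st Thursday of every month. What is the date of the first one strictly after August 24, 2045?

August 2045 starts on a Tuesday, so its 1st Thursday is August 3, 2045 (2 days in).
That is not after August 24, 2045, so look at September 2045.
September 2045 starts on a Friday, so its 1st Thursday is September 7, 2045 (6 days in).

September 7, 2045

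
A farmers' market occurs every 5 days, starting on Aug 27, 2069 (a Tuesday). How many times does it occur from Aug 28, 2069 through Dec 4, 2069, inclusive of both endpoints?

Occurrences land 5·i days after Aug 27, 2069 for i = 0, 1, 2, …
Aug 28, 2069 is 1 day after the start; 1 ÷ 5 = 0 remainder 1; since the remainder is 1, round up to i = 1. First occurrence in the window: #2 on Sep 1, 2069 (1×5 = 5 days in).
Dec 4, 2069 is 99 days after the start; 99 ÷ 5 = 19 remainder 4. Last occurrence in the window: #20 on Nov 30, 2069.
Occurrences #2 through #20: 19 in total.

19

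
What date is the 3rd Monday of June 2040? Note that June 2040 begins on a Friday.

June 18, 2040

June 2040 begins on a Friday, so the first Monday is June 4 (3 days later).
The 3rd Monday is 2 weeks later: 4 + 14 = 18.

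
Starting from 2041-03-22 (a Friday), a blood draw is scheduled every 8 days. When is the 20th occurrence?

The 20th occurrence is 19 intervals after the first: 19 × 8 = 152 days after 2041-03-22.
March has 31 days — 9 days to the end of March leaves 143.
April has 30 days (113 left).
May has 31 days (82 left).
June has 30 days (52 left).
July has 31 days (21 left).
21 days into August → 2041-08-21.

2041-08-21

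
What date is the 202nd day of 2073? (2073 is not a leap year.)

2073-07-21

January has 31 days (202 − 31 = 171 remain).
February has 28 days (171 − 28 = 143 remain).
March has 31 days (143 − 31 = 112 remain).
April has 30 days (112 − 30 = 82 remain).
May has 31 days (82 − 31 = 51 remain).
June has 30 days (51 − 30 = 21 remain).
21 into July → July 21.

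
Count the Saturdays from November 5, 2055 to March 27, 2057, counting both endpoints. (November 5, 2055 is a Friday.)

73

November 5, 2055 is a Friday; the first Saturday on or after it is November 6, 2055 (1 day later).
From November 6, 2055 to March 27, 2057: 55 + 366 + 86 = 507 days (rest of 2055, 2056, to March 27, 2057 in 2057).
507 ÷ 7 = 72 full weeks with remainder 3, so 72 more Saturdays after the first → 73.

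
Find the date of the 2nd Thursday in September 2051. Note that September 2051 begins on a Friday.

September 2051 begins on a Friday, so the first Thursday is September 7 (6 days later).
The 2nd Thursday is 1 weeks later: 7 + 7 = 14.

14 September 2051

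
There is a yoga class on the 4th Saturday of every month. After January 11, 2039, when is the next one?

January 22, 2039

January 2039 starts on a Saturday; its first Saturday is the 1st, so the 4th Saturday is the 22nd — January 22, 2039.
January 22, 2039 is after January 11, 2039, so that is the next one.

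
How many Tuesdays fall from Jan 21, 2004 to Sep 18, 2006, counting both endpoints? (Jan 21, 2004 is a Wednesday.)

138

Jan 21, 2004 is a Wednesday; the first Tuesday on or after it is Jan 27, 2004 (6 days later).
From Jan 27, 2004 to Sep 18, 2006: 339 + 365 + 261 = 965 days (rest of 2004, 2005, to Sep 18, 2006 in 2006).
965 ÷ 7 = 137 full weeks with remainder 6, so 137 more Tuesdays after the first → 138.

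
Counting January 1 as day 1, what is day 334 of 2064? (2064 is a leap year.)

January has 31 days (334 − 31 = 303 remain).
February has 29 days (303 − 29 = 274 remain).
March has 31 days (274 − 31 = 243 remain).
April has 30 days (243 − 30 = 213 remain).
May has 31 days (213 − 31 = 182 remain).
June has 30 days (182 − 30 = 152 remain).
July has 31 days (152 − 31 = 121 remain).
August has 31 days (121 − 31 = 90 remain).
September has 30 days (90 − 30 = 60 remain).
October has 31 days (60 − 31 = 29 remain).
29 into November → November 29.

2064-11-29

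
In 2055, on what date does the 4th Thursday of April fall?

April 2055 begins on a Thursday, so the first Thursday is April 1.
The 4th Thursday is 3 weeks later: 1 + 21 = 22.

April 22, 2055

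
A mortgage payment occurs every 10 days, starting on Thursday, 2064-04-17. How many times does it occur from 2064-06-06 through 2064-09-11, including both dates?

10

Occurrences land 10·i days after 2064-04-17 for i = 0, 1, 2, …
2064-06-06 is 50 days after the start; 50 ÷ 10 = 5 remainder 0. First occurrence in the window: #6 on 2064-06-06 (5×10 = 50 days in).
2064-09-11 is 147 days after the start; 147 ÷ 10 = 14 remainder 7. Last occurrence in the window: #15 on 2064-09-04.
Occurrences #6 through #15: 10 in total.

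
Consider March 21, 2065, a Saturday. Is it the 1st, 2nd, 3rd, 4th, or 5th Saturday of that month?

3rd

Day 21 falls in week ⌈21/7⌉ of the month.
Days 1–7 hold the 1st Saturday, 8–14 the 2nd, 15–21 the 3rd, 22–28 the 4th, 29–31 the 5th.
21 is in the range for the 3rd.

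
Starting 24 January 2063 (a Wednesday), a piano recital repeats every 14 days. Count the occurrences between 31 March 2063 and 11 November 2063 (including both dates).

16

Occurrences land 14·i days after 24 January 2063 for i = 0, 1, 2, …
31 March 2063 is 66 days after the start; 66 ÷ 14 = 4 remainder 10; since the remainder is 10, round up to i = 5. First occurrence in the window: #6 on 4 April 2063 (5×14 = 70 days in).
11 November 2063 is 291 days after the start; 291 ÷ 14 = 20 remainder 11. Last occurrence in the window: #21 on 31 October 2063.
Occurrences #6 through #21: 16 in total.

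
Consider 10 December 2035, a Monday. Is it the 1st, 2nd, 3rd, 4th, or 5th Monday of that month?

2nd

Day 10 falls in week ⌈10/7⌉ of the month.
Days 1–7 hold the 1st Monday, 8–14 the 2nd, 15–21 the 3rd, 22–28 the 4th, 29–31 the 5th.
10 is in the range for the 2nd.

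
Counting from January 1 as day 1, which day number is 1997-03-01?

Days in months before March: 31 + 28 = 59.
Plus 1 day into March → day 60.

60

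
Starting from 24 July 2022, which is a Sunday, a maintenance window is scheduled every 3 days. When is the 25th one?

The 25th occurrence is 24 intervals after the first: 24 × 3 = 72 days after 24 July 2022.
July has 31 days — 7 days to the end of July leaves 65.
August has 31 days (34 left).
September has 30 days (4 left).
4 days into October → 4 October 2022.

4 October 2022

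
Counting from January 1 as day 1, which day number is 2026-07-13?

194

Days in months before July: 31 + 28 + 31 + 30 + 31 + 30 = 181.
Plus 13 days into July → day 194.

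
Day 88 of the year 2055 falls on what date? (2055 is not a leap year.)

Jan has 31 days (88 − 31 = 57 remain).
Feb has 28 days (57 − 28 = 29 remain).
29 into Mar → Mar 29.

Mar 29, 2055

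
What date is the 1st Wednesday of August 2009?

2009-08-05

August 2009 begins on a Saturday, so the first Wednesday is August 5 (4 days later).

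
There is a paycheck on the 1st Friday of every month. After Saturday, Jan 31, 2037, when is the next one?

Feb 6, 2037

Jan 2037 starts on a Thursday, so its 1st Friday is Jan 2, 2037 (1 day in).
That is not after Jan 31, 2037, so look at Feb 2037.
Feb 2037 starts on a Sunday, so its 1st Friday is Feb 6, 2037 (5 days in).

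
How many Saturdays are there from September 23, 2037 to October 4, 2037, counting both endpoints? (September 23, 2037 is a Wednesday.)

September 23, 2037 is a Wednesday; the first Saturday on or after it is September 26, 2037 (3 days later).
From September 26, 2037 to October 4, 2037: 4 + 4 = 8 days (rest of September, October).
8 ÷ 7 = 1 full weeks with remainder 1, so 1 more Saturdays after the first → 2.

2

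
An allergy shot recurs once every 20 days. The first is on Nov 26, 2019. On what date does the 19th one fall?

The 19th occurrence is 18 intervals after the first: 18 × 20 = 360 days after Nov 26, 2019.
Nov has 30 days — 4 days to the end of Nov leaves 356.
Dec has 31 days (325 left).
Jan has 31 days (294 left).
Feb has 29 days (265 left).
Mar has 31 days (234 left).
Apr has 30 days (204 left).
May has 31 days (173 left).
Jun has 30 days (143 left).
Jul has 31 days (112 left).
Aug has 31 days (81 left).
Sep has 30 days (51 left).
Oct has 31 days (20 left).
20 days into Nov → Nov 20, 2020.

Nov 20, 2020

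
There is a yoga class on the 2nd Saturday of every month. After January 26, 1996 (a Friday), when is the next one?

January 1996 starts on a Monday; its first Saturday is the 6th, so the 2nd Saturday is the 13th — January 13, 1996.
That is not after January 26, 1996, so look at February 1996.
February 1996 starts on a Thursday; its first Saturday is the 3rd, so the 2nd Saturday is the 10th — February 10, 1996.

February 10, 1996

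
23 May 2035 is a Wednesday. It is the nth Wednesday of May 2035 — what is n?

4th

Day 23 falls in week ⌈23/7⌉ of the month.
Days 1–7 hold the 1st Wednesday, 8–14 the 2nd, 15–21 the 3rd, 22–28 the 4th, 29–31 the 5th.
23 is in the range for the 4th.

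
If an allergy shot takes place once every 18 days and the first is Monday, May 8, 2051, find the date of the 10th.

The 10th occurrence is 9 intervals after the first: 9 × 18 = 162 days after May 8, 2051.
May has 31 days — 23 days to the end of May leaves 139.
June has 30 days (109 left).
July has 31 days (78 left).
August has 31 days (47 left).
September has 30 days (17 left).
17 days into October → October 17, 2051.

October 17, 2051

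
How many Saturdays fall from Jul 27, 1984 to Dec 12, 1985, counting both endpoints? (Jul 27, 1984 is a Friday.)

72

Jul 27, 1984 is a Friday; the first Saturday on or after it is Jul 28, 1984 (1 day later).
From Jul 28, 1984 to Dec 12, 1985: 156 + 346 = 502 days (rest of 1984, to Dec 12, 1985 in 1985).
502 ÷ 7 = 71 full weeks with remainder 5, so 71 more Saturdays after the first → 72.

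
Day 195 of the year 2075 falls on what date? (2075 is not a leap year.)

14 July 2075

January has 31 days (195 − 31 = 164 remain).
February has 28 days (164 − 28 = 136 remain).
March has 31 days (136 − 31 = 105 remain).
April has 30 days (105 − 30 = 75 remain).
May has 31 days (75 − 31 = 44 remain).
June has 30 days (44 − 30 = 14 remain).
14 into July → July 14.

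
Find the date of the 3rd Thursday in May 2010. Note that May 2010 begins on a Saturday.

2010-05-20

May 2010 begins on a Saturday, so the first Thursday is May 6 (5 days later).
The 3rd Thursday is 2 weeks later: 6 + 14 = 20.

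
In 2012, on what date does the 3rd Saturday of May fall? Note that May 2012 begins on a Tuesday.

May 19, 2012

May 2012 begins on a Tuesday, so the first Saturday is May 5 (4 days later).
The 3rd Saturday is 2 weeks later: 5 + 14 = 19.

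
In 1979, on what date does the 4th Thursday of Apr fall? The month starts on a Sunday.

Apr 1979 begins on a Sunday, so the first Thursday is Apr 5 (4 days later).
The 4th Thursday is 3 weeks later: 5 + 21 = 26.

Apr 26, 1979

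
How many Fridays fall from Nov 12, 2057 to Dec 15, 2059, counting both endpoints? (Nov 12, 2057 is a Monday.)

109

Nov 12, 2057 is a Monday; the first Friday on or after it is Nov 16, 2057 (4 days later).
From Nov 16, 2057 to Dec 15, 2059: 45 + 365 + 349 = 759 days (rest of 2057, 2058, to Dec 15, 2059 in 2059).
759 ÷ 7 = 108 full weeks with remainder 3, so 108 more Fridays after the first → 109.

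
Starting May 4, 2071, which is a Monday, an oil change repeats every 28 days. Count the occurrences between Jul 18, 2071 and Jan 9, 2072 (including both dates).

Occurrences land 28·i days after May 4, 2071 for i = 0, 1, 2, …
Jul 18, 2071 is 75 days after the start; 75 ÷ 28 = 2 remainder 19; since the remainder is 19, round up to i = 3. First occurrence in the window: #4 on Jul 27, 2071 (3×28 = 84 days in).
Jan 9, 2072 is 250 days after the start; 250 ÷ 28 = 8 remainder 26. Last occurrence in the window: #9 on Dec 14, 2071.
Occurrences #4 through #9: 6 in total.

6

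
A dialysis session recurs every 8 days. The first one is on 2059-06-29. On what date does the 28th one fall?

The 28th occurrence is 27 intervals after the first: 27 × 8 = 216 days after 2059-06-29.
June has 30 days — 1 day to the end of June leaves 215.
July has 31 days (184 left).
August has 31 days (153 left).
September has 30 days (123 left).
October has 31 days (92 left).
November has 30 days (62 left).
December has 31 days (31 left).
31 days into January → 2060-01-31.

2060-01-31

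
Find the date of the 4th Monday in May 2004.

24 May 2004

May 2004 begins on a Saturday, so the first Monday is May 3 (2 days later).
The 4th Monday is 3 weeks later: 3 + 21 = 24.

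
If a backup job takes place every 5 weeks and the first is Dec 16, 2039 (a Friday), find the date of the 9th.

The 9th occurrence is 8 intervals after the first: 8 × 35 = 280 days after Dec 16, 2039.
Dec has 31 days — 15 days to the end of Dec leaves 265.
Jan has 31 days (234 left).
Feb has 29 days (205 left).
Mar has 31 days (174 left).
Apr has 30 days (144 left).
May has 31 days (113 left).
Jun has 30 days (83 left).
Jul has 31 days (52 left).
Aug has 31 days (21 left).
21 days into Sep → Sep 21, 2040.

Sep 21, 2040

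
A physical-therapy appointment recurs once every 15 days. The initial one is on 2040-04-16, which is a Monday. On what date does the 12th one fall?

2040-09-28

The 12th occurrence is 11 intervals after the first: 11 × 15 = 165 days after 2040-04-16.
April has 30 days — 14 days to the end of April leaves 151.
May has 31 days (120 left).
June has 30 days (90 left).
July has 31 days (59 left).
August has 31 days (28 left).
28 days into September → 2040-09-28.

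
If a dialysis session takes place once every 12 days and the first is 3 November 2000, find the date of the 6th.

The 6th occurrence is 5 intervals after the first: 5 × 12 = 60 days after 3 November 2000.
November has 30 days — 27 days to the end of November leaves 33.
December has 31 days (2 left).
2 days into January → 2 January 2001.

2 January 2001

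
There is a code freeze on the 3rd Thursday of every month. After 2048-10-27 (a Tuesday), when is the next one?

October 2048 starts on a Thursday; its first Thursday is the 1st, so the 3rd Thursday is the 15th — 2048-10-15.
That is not after 2048-10-27, so look at November 2048.
November 2048 starts on a Sunday; its first Thursday is the 5th, so the 3rd Thursday is the 19th — 2048-11-19.

2048-11-19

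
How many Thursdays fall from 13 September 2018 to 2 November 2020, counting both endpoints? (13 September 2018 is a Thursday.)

112

13 September 2018 is a Thursday; the first Thursday on or after it is 13 September 2018.
From 13 September 2018 to 2 November 2020: 109 + 365 + 307 = 781 days (rest of 2018, 2019, to 2 November 2020 in 2020).
781 ÷ 7 = 111 full weeks with remainder 4, so 111 more Thursdays after the first → 112.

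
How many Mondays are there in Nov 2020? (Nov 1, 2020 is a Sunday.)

Nov 1, 2020 is a Sunday; the first Monday on or after it is Nov 2, 2020 (1 day later).
From Nov 2, 2020 to Nov 30, 2020 is 30 − 2 = 28 days.
28 ÷ 7 = 4 full weeks with remainder 0, so 4 more Mondays after the first → 5.

5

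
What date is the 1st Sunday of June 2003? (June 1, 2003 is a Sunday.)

2003-06-01

June 2003 begins on a Sunday, so the first Sunday is June 1.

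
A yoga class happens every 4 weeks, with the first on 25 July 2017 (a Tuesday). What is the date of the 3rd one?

19 September 2017

The 3rd occurrence is 2 intervals after the first: 2 × 28 = 56 days after 25 July 2017.
July has 31 days — 6 days to the end of July leaves 50.
August has 31 days (19 left).
19 days into September → 19 September 2017.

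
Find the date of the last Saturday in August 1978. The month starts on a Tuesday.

26 August 1978

August 1978 begins on a Tuesday, so the first Saturday is August 5 (4 days later).
August 1978 has 31 days. Adding weeks: 5, 12, 19, 26 — the last one ≤ 31 is the 26th.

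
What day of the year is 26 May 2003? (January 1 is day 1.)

Days in months before May: 31 + 28 + 31 + 30 = 120.
Plus 26 days into May → day 146.

146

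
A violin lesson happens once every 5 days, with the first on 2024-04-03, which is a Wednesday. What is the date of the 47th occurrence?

2024-11-19

The 47th occurrence is 46 intervals after the first: 46 × 5 = 230 days after 2024-04-03.
April has 30 days — 27 days to the end of April leaves 203.
May has 31 days (172 left).
June has 30 days (142 left).
July has 31 days (111 left).
August has 31 days (80 left).
September has 30 days (50 left).
October has 31 days (19 left).
19 days into November → 2024-11-19.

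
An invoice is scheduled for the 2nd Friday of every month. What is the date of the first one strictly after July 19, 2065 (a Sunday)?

August 14, 2065

July 2065 starts on a Wednesday; its first Friday is the 3rd, so the 2nd Friday is the 10th — July 10, 2065.
That is not after July 19, 2065, so look at August 2065.
August 2065 starts on a Saturday; its first Friday is the 7th, so the 2nd Friday is the 14th — August 14, 2065.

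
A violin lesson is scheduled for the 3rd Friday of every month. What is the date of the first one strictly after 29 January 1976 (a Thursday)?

20 February 1976

January 1976 starts on a Thursday; its first Friday is the 2nd, so the 3rd Friday is the 16th — 16 January 1976.
That is not after 29 January 1976, so look at February 1976.
February 1976 starts on a Sunday; its first Friday is the 6th, so the 3rd Friday is the 20th — 20 February 1976.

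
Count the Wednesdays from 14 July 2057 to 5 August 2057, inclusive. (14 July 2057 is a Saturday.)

3

14 July 2057 is a Saturday; the first Wednesday on or after it is 18 July 2057 (4 days later).
From 18 July 2057 to 5 August 2057: 13 + 5 = 18 days (rest of July, August).
18 ÷ 7 = 2 full weeks with remainder 4, so 2 more Wednesdays after the first → 3.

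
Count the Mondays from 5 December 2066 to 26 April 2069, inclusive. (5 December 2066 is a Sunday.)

125

5 December 2066 is a Sunday; the first Monday on or after it is 6 December 2066 (1 day later).
From 6 December 2066 to 26 April 2069: 25 + 365 + 366 + 116 = 872 days (rest of 2066, 2067, 2068, to 26 April 2069 in 2069).
872 ÷ 7 = 124 full weeks with remainder 4, so 124 more Mondays after the first → 125.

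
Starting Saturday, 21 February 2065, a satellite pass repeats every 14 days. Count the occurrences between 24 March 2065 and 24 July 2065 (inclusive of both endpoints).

8

Occurrences land 14·i days after 21 February 2065 for i = 0, 1, 2, …
24 March 2065 is 31 days after the start; 31 ÷ 14 = 2 remainder 3; since the remainder is 3, round up to i = 3. First occurrence in the window: #4 on 4 April 2065 (3×14 = 42 days in).
24 July 2065 is 153 days after the start; 153 ÷ 14 = 10 remainder 13. Last occurrence in the window: #11 on 11 July 2065.
Occurrences #4 through #11: 8 in total.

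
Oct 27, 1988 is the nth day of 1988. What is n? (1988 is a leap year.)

301

Days in months before Oct: 31 + 29 + 31 + 30 + 31 + 30 + 31 + 31 + 30 = 274.
Plus 27 days into Oct → day 301.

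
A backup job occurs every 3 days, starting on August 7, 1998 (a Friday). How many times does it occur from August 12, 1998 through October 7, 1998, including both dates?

Occurrences land 3·i days after August 7, 1998 for i = 0, 1, 2, …
August 12, 1998 is 5 days after the start; 5 ÷ 3 = 1 remainder 2; since the remainder is 2, round up to i = 2. First occurrence in the window: #3 on August 13, 1998 (2×3 = 6 days in).
October 7, 1998 is 61 days after the start; 61 ÷ 3 = 20 remainder 1. Last occurrence in the window: #21 on October 6, 1998.
Occurrences #3 through #21: 19 in total.

19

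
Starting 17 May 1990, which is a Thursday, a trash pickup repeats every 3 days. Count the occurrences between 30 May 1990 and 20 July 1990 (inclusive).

Occurrences land 3·i days after 17 May 1990 for i = 0, 1, 2, …
30 May 1990 is 13 days after the start; 13 ÷ 3 = 4 remainder 1; since the remainder is 1, round up to i = 5. First occurrence in the window: #6 on 1 June 1990 (5×3 = 15 days in).
20 July 1990 is 64 days after the start; 64 ÷ 3 = 21 remainder 1. Last occurrence in the window: #22 on 19 July 1990.
Occurrences #6 through #22: 17 in total.

17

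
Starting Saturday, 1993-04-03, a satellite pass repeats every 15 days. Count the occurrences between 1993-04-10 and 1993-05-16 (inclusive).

2

Occurrences land 15·i days after 1993-04-03 for i = 0, 1, 2, …
1993-04-10 is 7 days after the start; 7 ÷ 15 = 0 remainder 7; since the remainder is 7, round up to i = 1. First occurrence in the window: #2 on 1993-04-18 (1×15 = 15 days in).
1993-05-16 is 43 days after the start; 43 ÷ 15 = 2 remainder 13. Last occurrence in the window: #3 on 1993-05-03.
Occurrences #2 through #3: 2 in total.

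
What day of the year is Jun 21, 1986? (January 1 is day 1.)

Days in months before Jun: 31 + 28 + 31 + 30 + 31 = 151.
Plus 21 days into Jun → day 172.

172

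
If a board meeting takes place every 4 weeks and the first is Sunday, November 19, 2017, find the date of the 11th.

The 11th occurrence is 10 intervals after the first: 10 × 28 = 280 days after November 19, 2017.
November has 30 days — 11 days to the end of November leaves 269.
December has 31 days (238 left).
January has 31 days (207 left).
February has 28 days (179 left).
March has 31 days (148 left).
April has 30 days (118 left).
May has 31 days (87 left).
June has 30 days (57 left).
July has 31 days (26 left).
26 days into August → August 26, 2018.

August 26, 2018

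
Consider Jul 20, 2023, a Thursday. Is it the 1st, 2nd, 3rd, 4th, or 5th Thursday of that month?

3rd

Day 20 falls in week ⌈20/7⌉ of the month.
Days 1–7 hold the 1st Thursday, 8–14 the 2nd, 15–21 the 3rd, 22–28 the 4th, 29–31 the 5th.
20 is in the range for the 3rd.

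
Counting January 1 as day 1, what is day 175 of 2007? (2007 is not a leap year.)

June 24, 2007

January has 31 days (175 − 31 = 144 remain).
February has 28 days (144 − 28 = 116 remain).
March has 31 days (116 − 31 = 85 remain).
April has 30 days (85 − 30 = 55 remain).
May has 31 days (55 − 31 = 24 remain).
24 into June → June 24.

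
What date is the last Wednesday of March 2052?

The first Wednesday of March 2052 is March 6.
March 2052 has 31 days. Adding weeks: 6, 13, 20, 27 — the last one ≤ 31 is the 27th.

27 March 2052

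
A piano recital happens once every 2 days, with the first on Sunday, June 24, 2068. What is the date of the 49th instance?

September 28, 2068

The 49th occurrence is 48 intervals after the first: 48 × 2 = 96 days after June 24, 2068.
June has 30 days — 6 days to the end of June leaves 90.
July has 31 days (59 left).
August has 31 days (28 left).
28 days into September → September 28, 2068.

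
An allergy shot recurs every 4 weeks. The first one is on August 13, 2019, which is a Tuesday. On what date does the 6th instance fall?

December 31, 2019

The 6th occurrence is 5 intervals after the first: 5 × 28 = 140 days after August 13, 2019.
August has 31 days — 18 days to the end of August leaves 122.
September has 30 days (92 left).
October has 31 days (61 left).
November has 30 days (31 left).
31 days into December → December 31, 2019.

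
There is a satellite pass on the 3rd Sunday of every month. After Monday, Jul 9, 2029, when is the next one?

Jul 2029 starts on a Sunday; its first Sunday is the 1st, so the 3rd Sunday is the 15th — Jul 15, 2029.
Jul 15, 2029 is after Jul 9, 2029, so that is the next one.

Jul 15, 2029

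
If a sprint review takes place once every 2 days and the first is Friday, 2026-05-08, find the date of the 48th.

2026-08-10

The 48th occurrence is 47 intervals after the first: 47 × 2 = 94 days after 2026-05-08.
May has 31 days — 23 days to the end of May leaves 71.
June has 30 days (41 left).
July has 31 days (10 left).
10 days into August → 2026-08-10.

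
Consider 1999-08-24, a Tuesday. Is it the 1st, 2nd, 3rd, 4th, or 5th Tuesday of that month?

Day 24 falls in week ⌈24/7⌉ of the month.
Days 1–7 hold the 1st Tuesday, 8–14 the 2nd, 15–21 the 3rd, 22–28 the 4th, 29–31 the 5th.
24 is in the range for the 4th.

4th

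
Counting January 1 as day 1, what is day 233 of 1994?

August 21, 1994

January has 31 days (233 − 31 = 202 remain).
February has 28 days (202 − 28 = 174 remain).
March has 31 days (174 − 31 = 143 remain).
April has 30 days (143 − 30 = 113 remain).
May has 31 days (113 − 31 = 82 remain).
June has 30 days (82 − 30 = 52 remain).
July has 31 days (52 − 31 = 21 remain).
21 into August → August 21.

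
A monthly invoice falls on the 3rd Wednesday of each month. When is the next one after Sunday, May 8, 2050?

May 2050 starts on a Sunday; its first Wednesday is the 4th, so the 3rd Wednesday is the 18th — May 18, 2050.
May 18, 2050 is after May 8, 2050, so that is the next one.

May 18, 2050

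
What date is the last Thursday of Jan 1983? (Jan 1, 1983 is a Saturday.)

Jan 1983 begins on a Saturday, so the first Thursday is Jan 6 (5 days later).
Jan 1983 has 31 days. Adding weeks: 6, 13, 20, 27 — the last one ≤ 31 is the 27th.

Jan 27, 1983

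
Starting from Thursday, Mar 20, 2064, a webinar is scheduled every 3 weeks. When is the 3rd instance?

The 3rd occurrence is 2 intervals after the first: 2 × 21 = 42 days after Mar 20, 2064.
Mar has 31 days — 11 days to the end of Mar leaves 31.
Apr has 30 days (1 left).
1 day into May → May 1, 2064.

May 1, 2064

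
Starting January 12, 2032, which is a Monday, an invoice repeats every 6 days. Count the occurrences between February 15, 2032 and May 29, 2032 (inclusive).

Occurrences land 6·i days after January 12, 2032 for i = 0, 1, 2, …
February 15, 2032 is 34 days after the start; 34 ÷ 6 = 5 remainder 4; since the remainder is 4, round up to i = 6. First occurrence in the window: #7 on February 17, 2032 (6×6 = 36 days in).
May 29, 2032 is 138 days after the start; 138 ÷ 6 = 23 remainder 0. Last occurrence in the window: #24 on May 29, 2032.
Occurrences #7 through #24: 18 in total.

18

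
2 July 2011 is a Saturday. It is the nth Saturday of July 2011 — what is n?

Day 2 falls in week ⌈2/7⌉ of the month.
Days 1–7 hold the 1st Saturday, 8–14 the 2nd, 15–21 the 3rd, 22–28 the 4th, 29–31 the 5th.
2 is in the range for the 1st.

1st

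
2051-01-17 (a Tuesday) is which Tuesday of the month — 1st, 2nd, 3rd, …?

3rd

Day 17 falls in week ⌈17/7⌉ of the month.
Days 1–7 hold the 1st Tuesday, 8–14 the 2nd, 15–21 the 3rd, 22–28 the 4th, 29–31 the 5th.
17 is in the range for the 3rd.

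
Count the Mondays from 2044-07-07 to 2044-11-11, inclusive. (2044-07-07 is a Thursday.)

2044-07-07 is a Thursday; the first Monday on or after it is 2044-07-11 (4 days later).
From 2044-07-11 to 2044-11-11: 20 + 31 + 30 + 31 + 11 = 123 days (rest of July, August, September, October, November).
123 ÷ 7 = 17 full weeks with remainder 4, so 17 more Mondays after the first → 18.

18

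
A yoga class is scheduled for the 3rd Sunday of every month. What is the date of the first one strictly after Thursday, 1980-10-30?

October 1980 starts on a Wednesday; its first Sunday is the 5th, so the 3rd Sunday is the 19th — 1980-10-19.
That is not after 1980-10-30, so look at November 1980.
November 1980 starts on a Saturday; its first Sunday is the 2nd, so the 3rd Sunday is the 16th — 1980-11-16.

1980-11-16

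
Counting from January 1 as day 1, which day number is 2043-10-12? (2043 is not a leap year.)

285

Days in months before October: 31 + 28 + 31 + 30 + 31 + 30 + 31 + 31 + 30 = 273.
Plus 12 days into October → day 285.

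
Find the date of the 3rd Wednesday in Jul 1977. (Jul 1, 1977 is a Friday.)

Jul 1977 begins on a Friday, so the first Wednesday is Jul 6 (5 days later).
The 3rd Wednesday is 2 weeks later: 6 + 14 = 20.

Jul 20, 1977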